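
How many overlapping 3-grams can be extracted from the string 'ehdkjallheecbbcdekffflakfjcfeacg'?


String 'ehdkjallheecbbcdekffflakfjcfeacg' has length L = 32.
Number of overlapping n-grams = L - n + 1
Substituting: 32 - 3 + 1 = 30

30


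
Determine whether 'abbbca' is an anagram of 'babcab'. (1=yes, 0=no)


Sort characters of 'abbbca': 'aabbbc'
Sort characters of 'babcab': 'aabbbc'
Sorted forms match -> they ARE anagrams
Result: 1

1


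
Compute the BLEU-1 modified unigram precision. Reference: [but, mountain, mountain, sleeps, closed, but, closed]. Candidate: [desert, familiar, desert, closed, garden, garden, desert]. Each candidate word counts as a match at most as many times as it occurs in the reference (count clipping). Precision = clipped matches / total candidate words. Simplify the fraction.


Reference word counts: {'but': 2, 'closed': 2, 'mountain': 2, 'sleeps': 1}
Checking each candidate word (with clipping):
  'desert' -> not in reference -> no match (matches: 0)
  'familiar' -> not in reference -> no match (matches: 0)
  'desert' -> not in reference -> no match (matches: 0)
  'closed' -> in reference (ref count 2, used 1/2) -> match (matches: 1)
  'garden' -> not in reference -> no match (matches: 1)
  'garden' -> not in reference -> no match (matches: 1)
  'desert' -> not in reference -> no match (matches: 1)
Clipped matches: 1, Candidate length: 7
Precision = 1/7

1/7


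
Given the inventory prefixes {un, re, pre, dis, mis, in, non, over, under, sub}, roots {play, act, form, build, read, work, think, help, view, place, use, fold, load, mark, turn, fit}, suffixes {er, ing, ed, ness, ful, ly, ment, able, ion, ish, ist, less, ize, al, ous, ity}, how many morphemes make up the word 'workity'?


Segmenting 'workity' against the inventory:
  'work' -> root (morpheme 1)
  'ity' -> suffix (morpheme 2)
Total morphemes: 2

2


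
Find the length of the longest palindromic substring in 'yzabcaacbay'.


Scanning 'yzabcaacbay' for palindromic substrings.
Substring at positions 2-9: 'abcaacba'.
Check: reverse('abcaacba') = 'abcaacba' -> palindrome confirmed.
Neighbouring characters ('z' / 'y') break symmetry, so it cannot extend further.
No longer palindromic substring exists; longest length = 8

8


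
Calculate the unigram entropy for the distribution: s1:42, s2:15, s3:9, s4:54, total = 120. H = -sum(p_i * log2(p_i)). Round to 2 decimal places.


Computing entropy H = -sum(p_i * log2(p_i)):
  s1: p = 42/120 = 0.3500, -p*log2(p) = 0.5301
  s2: p = 15/120 = 0.1250, -p*log2(p) = 0.3750
  s3: p = 9/120 = 0.0750, -p*log2(p) = 0.2803
  s4: p = 54/120 = 0.4500, -p*log2(p) = 0.5184
H = sum of terms = 1.7038
Rounded to 2 decimals: 1.70

1.70


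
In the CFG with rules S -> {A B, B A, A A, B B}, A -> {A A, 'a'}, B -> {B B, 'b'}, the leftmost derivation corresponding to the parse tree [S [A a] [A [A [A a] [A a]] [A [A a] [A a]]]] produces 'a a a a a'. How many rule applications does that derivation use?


Every bracketed nonterminal node [X ...] in the tree is produced by exactly one rule application.
Reading the tree off as a leftmost derivation:
  Step 1: S  =>  A A   (applied S -> A A)
  Step 2: A A  =>  a A   (applied A -> a)
  Step 3: a A  =>  a A A   (applied A -> A A)
  Step 4: a A A  =>  a A A A   (applied A -> A A)
  Step 5: a A A A  =>  a a A A   (applied A -> a)
  Step 6: a a A A  =>  a a a A   (applied A -> a)
  Step 7: a a a A  =>  a a a A A   (applied A -> A A)
  Step 8: a a a A A  =>  a a a a A   (applied A -> a)
  Step 9: a a a a A  =>  a a a a a   (applied A -> a)
Final yield: a a a a a
Total rewrite steps: 9

9


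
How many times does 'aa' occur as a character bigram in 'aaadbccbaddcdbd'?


Scanning 'aaadbccbaddcdbd' for bigram 'aa':
  Position 0: 'aa' -> MATCH
  Position 1: 'aa' -> MATCH
  Position 2: 'ad' -> no
  Position 3: 'db' -> no
  Position 4: 'bc' -> no
  Position 5: 'cc' -> no
  Position 6: 'cb' -> no
  Position 7: 'ba' -> no
  Position 8: 'ad' -> no
  Position 9: 'dd' -> no
  Position 10: 'dc' -> no
  Position 11: 'cd' -> no
  Position 12: 'db' -> no
  Position 13: 'bd' -> no
Total matches: 2

2


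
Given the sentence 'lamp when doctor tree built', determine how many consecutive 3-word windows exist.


Word trigrams from [5] words:
  Trigram 1: (lamp when doctor)
  Trigram 2: (when doctor tree)
  Trigram 3: (doctor tree built)
Total word trigrams: 5 - 2 = 3

3


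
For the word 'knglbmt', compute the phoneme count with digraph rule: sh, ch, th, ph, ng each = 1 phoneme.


Parsing 'knglbmt' greedily, digraphs first:
  'k' -> consonant phoneme (phonemes so far: 1)
  'ng' -> digraph (1 consonant phoneme) (phonemes so far: 2)
  'l' -> consonant phoneme (phonemes so far: 3)
  'b' -> consonant phoneme (phonemes so far: 4)
  'm' -> consonant phoneme (phonemes so far: 5)
  't' -> consonant phoneme (phonemes so far: 6)
Total phonemes: 6

6


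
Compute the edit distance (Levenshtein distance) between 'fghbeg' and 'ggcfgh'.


Building DP table for s1='fghbeg' (len 6) and s2='ggcfgh' (len 6):
       g  g  c  f  g  h
    0  1  2  3  4  5  6
  f 1  1  2  3  3  4  5
  g 2  1  1  2  3  3  4
  h 3  2  2  2  3  4  3
  b 4  3  3  3  3  4  4
  e 5  4  4  4  4  4  5
  g 6  5  4  5  5  4  5
Edit distance = dp[6][6] = 5

5


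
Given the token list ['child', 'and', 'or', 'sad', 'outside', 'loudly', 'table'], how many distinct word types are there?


Listing all tokens and tracking unique types:
  Token 1: 'child' -> NEW (unique so far: 1)
  Token 2: 'and' -> NEW (unique so far: 2)
  Token 3: 'or' -> NEW (unique so far: 3)
  Token 4: 'sad' -> NEW (unique so far: 4)
  Token 5: 'outside' -> NEW (unique so far: 5)
  Token 6: 'loudly' -> NEW (unique so far: 6)
  Token 7: 'table' -> NEW (unique so far: 7)
Unique types: ('and', 'child', 'loudly', 'or', 'outside', 'sad', 'table')
Vocabulary size: 7

7


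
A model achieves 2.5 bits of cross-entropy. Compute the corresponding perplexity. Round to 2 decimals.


Perplexity formula: PP = 2^H
H = 2.5
PP = 2^2.5
Decompose: 2^2.5 = 2^2 * 2^0.5 = 2^2 * sqrt(2)
2^2 = 4, sqrt(2) ~ 1.4142136
PP ~ 4 * 1.4142136 = 5.6568544
Rounded to 2 decimals: 5.66

5.66


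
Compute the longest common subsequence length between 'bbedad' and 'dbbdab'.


DP table for LCS of 'bbedad' and 'dbbdab':
       d  b  b  d  a  b
    0  0  0  0  0  0  0
  b 0  0  1  1  1  1  1
  b 0  0  1  2  2  2  2
  e 0  0  1  2  2  2  2
  d 0  1  1  2  3  3  3
  a 0  1  1  2  3  4  4
  d 0  1  1  2  3  4  4
LCS: 'bbda'
LCS length = 4

4


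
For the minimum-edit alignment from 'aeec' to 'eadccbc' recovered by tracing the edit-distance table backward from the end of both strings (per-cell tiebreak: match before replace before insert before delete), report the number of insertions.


Edit distance = 5. Backtracking from cell (4, 7) with preference match > replace > insert > delete,
then listing the resulting alignment 'aeec' -> 'eadccbc' left to right:
  Step 1: insert 'e' [insertion #1]
  Step 2: keep 'a'
  Step 3: insert 'd' [insertion #2]
  Step 4: insert 'c' [insertion #3]
  Step 5: replace e->c
  Step 6: replace e->b
  Step 7: keep 'c'
Total insertions: 3

3


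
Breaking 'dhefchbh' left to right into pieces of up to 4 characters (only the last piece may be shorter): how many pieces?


'dhefchbh' has 8 characters.
Chunking with max size 4:
  Chunk 1: 'dhef' (positions 0-3)
  Chunk 2: 'chbh' (positions 4-7)
Total chunks: ceil(8 / 4) = 2

2


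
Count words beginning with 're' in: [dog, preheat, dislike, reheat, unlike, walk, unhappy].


Checking each word for prefix 're':
  'dog' -> no (count: 0)
  'preheat' -> no (count: 0)
  'dislike' -> no (count: 0)
  'reheat' -> YES, starts with 're' (count: 1)
  'unlike' -> no (count: 1)
  'walk' -> no (count: 1)
  'unhappy' -> no (count: 1)
Total with prefix 're': 1

1


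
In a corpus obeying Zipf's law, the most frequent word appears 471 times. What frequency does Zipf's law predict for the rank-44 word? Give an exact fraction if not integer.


Zipf's law: freq(rank) = f1 / rank
f1 = 471, rank = 44
freq = 471 / 44
GCD(471, 44) = 1
Simplified: 471/44

471/44


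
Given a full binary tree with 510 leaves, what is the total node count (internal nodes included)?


Leaf nodes (terminals): 510
Internal nodes = n - 1 = 510 - 1 = 509
Total = leaves + internal = 510 + 509 = 1019

1019


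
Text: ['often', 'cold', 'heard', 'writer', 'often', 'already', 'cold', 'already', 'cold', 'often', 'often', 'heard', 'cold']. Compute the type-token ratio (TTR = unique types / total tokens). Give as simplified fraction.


Tokens: 13
Unique types: ('already', 'cold', 'heard', 'often', 'writer') = 5
TTR = 5/13
Already in lowest terms.

5/13


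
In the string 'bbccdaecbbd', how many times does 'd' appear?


Scanning 'bbccdaecbbd' for 'd':
  Position 4: 'd' -> MATCH (count: 1)
  Position 10: 'd' -> MATCH (count: 2)
Total occurrences of 'd': 2

2


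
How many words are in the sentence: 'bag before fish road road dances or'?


Counting words by splitting on spaces:
  Word 1: 'bag'
  Word 2: 'before'
  Word 3: 'fish'
  Word 4: 'road'
  Word 5: 'road'
  Word 6: 'dances'
  Word 7: 'or'
Total words: 7

7


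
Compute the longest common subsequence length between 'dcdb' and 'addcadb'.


DP table for LCS of 'dcdb' and 'addcadb':
       a  d  d  c  a  d  b
    0  0  0  0  0  0  0  0
  d 0  0  1  1  1  1  1  1
  c 0  0  1  1  2  2  2  2
  d 0  0  1  2  2  2  3  3
  b 0  0  1  2  2  2  3  4
LCS: 'dcdb'
LCS length = 4

4


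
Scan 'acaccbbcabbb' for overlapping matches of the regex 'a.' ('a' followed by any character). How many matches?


Pattern: a. means 'a' followed by any character.
Scanning 'acaccbbcabbb' position-by-position:
  Pos 0: window 'ac' -> MATCH
  Pos 1: window 'ca' -> no
  Pos 2: window 'ac' -> MATCH
  Pos 3: window 'cc' -> no
  Pos 4: window 'cb' -> no
  Pos 5: window 'bb' -> no
  Pos 6: window 'bc' -> no
  Pos 7: window 'ca' -> no
  Pos 8: window 'ab' -> MATCH
  Pos 9: window 'bb' -> no
  Pos 10: window 'bb' -> no
  Pos 11: window 'b' -> no
Total matches: 3

3


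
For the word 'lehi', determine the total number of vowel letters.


Scanning each character of 'lehi':
  Position 1: 'l' -> consonant (running count: 0)
  Position 2: 'e' -> vowel (running count: 1)
  Position 3: 'h' -> consonant (running count: 1)
  Position 4: 'i' -> vowel (running count: 2)
Total vowels: 2

2


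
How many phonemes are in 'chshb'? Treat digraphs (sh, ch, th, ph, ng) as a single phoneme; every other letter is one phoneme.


Parsing 'chshb' greedily, digraphs first:
  'ch' -> digraph (1 consonant phoneme) (phonemes so far: 1)
  'sh' -> digraph (1 consonant phoneme) (phonemes so far: 2)
  'b' -> consonant phoneme (phonemes so far: 3)
Total phonemes: 3

3


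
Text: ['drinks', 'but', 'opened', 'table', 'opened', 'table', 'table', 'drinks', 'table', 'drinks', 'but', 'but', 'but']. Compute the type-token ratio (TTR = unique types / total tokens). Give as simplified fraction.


Tokens: 13
Unique types: ('but', 'drinks', 'opened', 'table') = 4
TTR = 4/13
Already in lowest terms.

4/13


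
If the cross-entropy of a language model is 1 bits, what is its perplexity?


Perplexity formula: PP = 2^H
H = 1
PP = 2^1
Steps: 2^1 = 2
PP = 2

2


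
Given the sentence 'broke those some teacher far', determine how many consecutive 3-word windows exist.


Word trigrams from [5] words:
  Trigram 1: (broke those some)
  Trigram 2: (those some teacher)
  Trigram 3: (some teacher far)
Total word trigrams: 5 - 2 = 3

3


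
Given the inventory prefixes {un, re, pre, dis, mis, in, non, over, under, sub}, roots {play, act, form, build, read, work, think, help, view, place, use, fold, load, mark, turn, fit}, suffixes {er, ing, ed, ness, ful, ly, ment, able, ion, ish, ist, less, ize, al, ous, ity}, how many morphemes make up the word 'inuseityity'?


Segmenting 'inuseityity' against the inventory:
  'in' -> prefix (morpheme 1)
  'use' -> root (morpheme 2)
  'ity' -> suffix (morpheme 3)
  'ity' -> suffix (morpheme 4)
Total morphemes: 4

4


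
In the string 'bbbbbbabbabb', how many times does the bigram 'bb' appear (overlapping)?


Scanning 'bbbbbbabbabb' for bigram 'bb':
  Position 0: 'bb' -> MATCH
  Position 1: 'bb' -> MATCH
  Position 2: 'bb' -> MATCH
  Position 3: 'bb' -> MATCH
  Position 4: 'bb' -> MATCH
  Position 5: 'ba' -> no
  Position 6: 'ab' -> no
  Position 7: 'bb' -> MATCH
  Position 8: 'ba' -> no
  Position 9: 'ab' -> no
  Position 10: 'bb' -> MATCH
Total matches: 7

7


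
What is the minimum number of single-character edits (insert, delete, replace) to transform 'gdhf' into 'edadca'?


Building DP table for s1='gdhf' (len 4) and s2='edadca' (len 6):
       e  d  a  d  c  a
    0  1  2  3  4  5  6
  g 1  1  2  3  4  5  6
  d 2  2  1  2  3  4  5
  h 3  3  2  2  3  4  5
  f 4  4  3  3  3  4  5
Edit distance = dp[4][6] = 5

5


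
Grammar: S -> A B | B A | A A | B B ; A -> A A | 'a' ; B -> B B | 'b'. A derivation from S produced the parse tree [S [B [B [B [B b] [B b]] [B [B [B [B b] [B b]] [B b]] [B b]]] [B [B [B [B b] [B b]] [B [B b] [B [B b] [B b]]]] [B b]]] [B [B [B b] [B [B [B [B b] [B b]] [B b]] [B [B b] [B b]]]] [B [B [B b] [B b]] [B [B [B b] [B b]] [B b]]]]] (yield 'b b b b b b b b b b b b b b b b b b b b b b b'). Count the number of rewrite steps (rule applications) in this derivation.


Every bracketed nonterminal node [X ...] in the tree is produced by exactly one rule application.
Reading the tree off as a leftmost derivation:
  Step 1: S  =>  B B   (applied S -> B B)
  Step 2: B B  =>  B B B   (applied B -> B B)
  Step 3: B B B  =>  B B B B   (applied B -> B B)
  Step 4: B B B B  =>  B B B B B   (applied B -> B B)
  Step 5: B B B B B  =>  b B B B B   (applied B -> b)
  Step 6: b B B B B  =>  b b B B B   (applied B -> b)
  Step 7: b b B B B  =>  b b B B B B   (applied B -> B B)
  Step 8: b b B B B B  =>  b b B B B B B   (applied B -> B B)
  Step 9: b b B B B B B  =>  b b B B B B B B   (applied B -> B B)
  Step 10: b b B B B B B B  =>  b b b B B B B B   (applied B -> b)
  Step 11: b b b B B B B B  =>  b b b b B B B B   (applied B -> b)
  Step 12: b b b b B B B B  =>  b b b b b B B B   (applied B -> b)
  Step 13: b b b b b B B B  =>  b b b b b b B B   (applied B -> b)
  Step 14: b b b b b b B B  =>  b b b b b b B B B   (applied B -> B B)
  Step 15: b b b b b b B B B  =>  b b b b b b B B B B   (applied B -> B B)
  Step 16: b b b b b b B B B B  =>  b b b b b b B B B B B   (applied B -> B B)
  Step 17: b b b b b b B B B B B  =>  b b b b b b b B B B B   (applied B -> b)
  Step 18: b b b b b b b B B B B  =>  b b b b b b b b B B B   (applied B -> b)
  Step 19: b b b b b b b b B B B  =>  b b b b b b b b B B B B   (applied B -> B B)
  Step 20: b b b b b b b b B B B B  =>  b b b b b b b b b B B B   (applied B -> b)
  Step 21: b b b b b b b b b B B B  =>  b b b b b b b b b B B B B   (applied B -> B B)
  Step 22: b b b b b b b b b B B B B  =>  b b b b b b b b b b B B B   (applied B -> b)
  Step 23: b b b b b b b b b b B B B  =>  b b b b b b b b b b b B B   (applied B -> b)
  Step 24: b b b b b b b b b b b B B  =>  b b b b b b b b b b b b B   (applied B -> b)
  Step 25: b b b b b b b b b b b b B  =>  b b b b b b b b b b b b B B   (applied B -> B B)
  Step 26: b b b b b b b b b b b b B B  =>  b b b b b b b b b b b b B B B   (applied B -> B B)
  Step 27: b b b b b b b b b b b b B B B  =>  b b b b b b b b b b b b b B B   (applied B -> b)
  Step 28: b b b b b b b b b b b b b B B  =>  b b b b b b b b b b b b b B B B   (applied B -> B B)
  Step 29: b b b b b b b b b b b b b B B B  =>  b b b b b b b b b b b b b B B B B   (applied B -> B B)
  Step 30: b b b b b b b b b b b b b B B B B  =>  b b b b b b b b b b b b b B B B B B   (applied B -> B B)
  Step 31: b b b b b b b b b b b b b B B B B B  =>  b b b b b b b b b b b b b b B B B B   (applied B -> b)
  Step 32: b b b b b b b b b b b b b b B B B B  =>  b b b b b b b b b b b b b b b B B B   (applied B -> b)
  Step 33: b b b b b b b b b b b b b b b B B B  =>  b b b b b b b b b b b b b b b b B B   (applied B -> b)
  Step 34: b b b b b b b b b b b b b b b b B B  =>  b b b b b b b b b b b b b b b b B B B   (applied B -> B B)
  Step 35: b b b b b b b b b b b b b b b b B B B  =>  b b b b b b b b b b b b b b b b b B B   (applied B -> b)
  Step 36: b b b b b b b b b b b b b b b b b B B  =>  b b b b b b b b b b b b b b b b b b B   (applied B -> b)
  Step 37: b b b b b b b b b b b b b b b b b b B  =>  b b b b b b b b b b b b b b b b b b B B   (applied B -> B B)
  Step 38: b b b b b b b b b b b b b b b b b b B B  =>  b b b b b b b b b b b b b b b b b b B B B   (applied B -> B B)
  Step 39: b b b b b b b b b b b b b b b b b b B B B  =>  b b b b b b b b b b b b b b b b b b b B B   (applied B -> b)
  Step 40: b b b b b b b b b b b b b b b b b b b B B  =>  b b b b b b b b b b b b b b b b b b b b B   (applied B -> b)
  Step 41: b b b b b b b b b b b b b b b b b b b b B  =>  b b b b b b b b b b b b b b b b b b b b B B   (applied B -> B B)
  Step 42: b b b b b b b b b b b b b b b b b b b b B B  =>  b b b b b b b b b b b b b b b b b b b b B B B   (applied B -> B B)
  Step 43: b b b b b b b b b b b b b b b b b b b b B B B  =>  b b b b b b b b b b b b b b b b b b b b b B B   (applied B -> b)
  Step 44: b b b b b b b b b b b b b b b b b b b b b B B  =>  b b b b b b b b b b b b b b b b b b b b b b B   (applied B -> b)
  Step 45: b b b b b b b b b b b b b b b b b b b b b b B  =>  b b b b b b b b b b b b b b b b b b b b b b b   (applied B -> b)
Final yield: b b b b b b b b b b b b b b b b b b b b b b b
Total rewrite steps: 45

45


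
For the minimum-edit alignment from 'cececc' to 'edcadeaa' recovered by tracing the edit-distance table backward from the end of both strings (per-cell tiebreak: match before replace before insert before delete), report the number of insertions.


Edit distance = 6. Backtracking from cell (6, 8) with preference match > replace > insert > delete,
then listing the resulting alignment 'cececc' -> 'edcadeaa' left to right:
  Step 1: insert 'e' [insertion #1]
  Step 2: insert 'd' [insertion #2]
  Step 3: keep 'c'
  Step 4: replace e->a
  Step 5: replace c->d
  Step 6: keep 'e'
  Step 7: replace c->a
  Step 8: replace c->a
Total insertions: 2

2


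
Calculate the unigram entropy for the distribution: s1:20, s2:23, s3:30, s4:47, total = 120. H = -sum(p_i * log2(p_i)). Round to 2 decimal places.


Computing entropy H = -sum(p_i * log2(p_i)):
  s1: p = 20/120 = 0.1667, -p*log2(p) = 0.4308
  s2: p = 23/120 = 0.1917, -p*log2(p) = 0.4568
  s3: p = 30/120 = 0.2500, -p*log2(p) = 0.5000
  s4: p = 47/120 = 0.3917, -p*log2(p) = 0.5297
H = sum of terms = 1.9173
Rounded to 2 decimals: 1.92

1.92


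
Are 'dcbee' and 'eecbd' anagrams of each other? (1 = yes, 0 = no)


Sort characters of 'dcbee': 'bcdee'
Sort characters of 'eecbd': 'bcdee'
Sorted forms match -> they ARE anagrams
Result: 1

1


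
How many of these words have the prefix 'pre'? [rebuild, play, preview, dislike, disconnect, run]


Checking each word for prefix 'pre':
  'rebuild' -> no (count: 0)
  'play' -> no (count: 0)
  'preview' -> YES, starts with 'pre' (count: 1)
  'dislike' -> no (count: 1)
  'disconnect' -> no (count: 1)
  'run' -> no (count: 1)
Total with prefix 'pre': 1

1


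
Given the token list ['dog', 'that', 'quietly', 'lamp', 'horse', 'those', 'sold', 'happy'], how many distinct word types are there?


Listing all tokens and tracking unique types:
  Token 1: 'dog' -> NEW (unique so far: 1)
  Token 2: 'that' -> NEW (unique so far: 2)
  Token 3: 'quietly' -> NEW (unique so far: 3)
  Token 4: 'lamp' -> NEW (unique so far: 4)
  Token 5: 'horse' -> NEW (unique so far: 5)
  Token 6: 'those' -> NEW (unique so far: 6)
  Token 7: 'sold' -> NEW (unique so far: 7)
  Token 8: 'happy' -> NEW (unique so far: 8)
Unique types: ('dog', 'happy', 'horse', 'lamp', 'quietly', 'sold', 'that', 'those')
Vocabulary size: 8

8


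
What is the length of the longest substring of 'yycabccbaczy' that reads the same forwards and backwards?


Scanning 'yycabccbaczy' for palindromic substrings.
Substring at positions 2-9: 'cabccbac'.
Check: reverse('cabccbac') = 'cabccbac' -> palindrome confirmed.
Neighbouring characters ('y' / 'z') break symmetry, so it cannot extend further.
No longer palindromic substring exists; longest length = 8

8


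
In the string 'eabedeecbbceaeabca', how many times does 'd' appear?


Scanning 'eabedeecbbceaeabca' for 'd':
  Position 4: 'd' -> MATCH (count: 1)
Total occurrences of 'd': 1

1


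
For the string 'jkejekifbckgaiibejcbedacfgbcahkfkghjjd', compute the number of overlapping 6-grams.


String 'jkejekifbckgaiibejcbedacfgbcahkfkghjjd' has length L = 38.
Number of overlapping n-grams = L - n + 1
Substituting: 38 - 6 + 1 = 33

33


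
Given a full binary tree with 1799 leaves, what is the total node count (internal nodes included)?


Leaf nodes (terminals): 1799
Internal nodes = n - 1 = 1799 - 1 = 1798
Total = leaves + internal = 1799 + 1798 = 3597

3597


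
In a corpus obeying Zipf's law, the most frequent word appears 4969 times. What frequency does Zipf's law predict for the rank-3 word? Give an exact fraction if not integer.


Zipf's law: freq(rank) = f1 / rank
f1 = 4969, rank = 3
freq = 4969 / 3
GCD(4969, 3) = 1
Simplified: 4969/3

4969/3


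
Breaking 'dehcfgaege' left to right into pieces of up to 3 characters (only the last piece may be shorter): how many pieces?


'dehcfgaege' has 10 characters.
Chunking with max size 3:
  Chunk 1: 'deh' (positions 0-2)
  Chunk 2: 'cfg' (positions 3-5)
  Chunk 3: 'aeg' (positions 6-8)
  Chunk 4: 'e' (positions 9-9)
Total chunks: ceil(10 / 3) = 4

4


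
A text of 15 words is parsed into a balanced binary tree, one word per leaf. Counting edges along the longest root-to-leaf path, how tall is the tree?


In a balanced binary tree with n leaves the deepest leaf is ceil(log2(n)) edges below the root.
log2(15) = 3.9069
ceil(3.9069) = 4
height (edges) = 4

4


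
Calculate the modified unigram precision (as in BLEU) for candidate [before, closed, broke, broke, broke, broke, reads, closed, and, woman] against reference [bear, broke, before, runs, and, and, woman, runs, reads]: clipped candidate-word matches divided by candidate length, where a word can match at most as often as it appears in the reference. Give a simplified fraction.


Reference word counts: {'and': 2, 'bear': 1, 'before': 1, 'broke': 1, 'reads': 1, 'runs': 2, 'woman': 1}
Checking each candidate word (with clipping):
  'before' -> in reference (ref count 1, used 1/1) -> match (matches: 1)
  'closed' -> not in reference -> no match (matches: 1)
  'broke' -> in reference (ref count 1, used 1/1) -> match (matches: 2)
  'broke' -> ref count 1 already used up (1/1) -> clipped, no match (matches: 2)
  'broke' -> ref count 1 already used up (1/1) -> clipped, no match (matches: 2)
  'broke' -> ref count 1 already used up (1/1) -> clipped, no match (matches: 2)
  'reads' -> in reference (ref count 1, used 1/1) -> match (matches: 3)
  'closed' -> not in reference -> no match (matches: 3)
  'and' -> in reference (ref count 2, used 1/2) -> match (matches: 4)
  'woman' -> in reference (ref count 1, used 1/1) -> match (matches: 5)
Clipped matches: 5, Candidate length: 10
Precision = 5/10 = 1/2

1/2


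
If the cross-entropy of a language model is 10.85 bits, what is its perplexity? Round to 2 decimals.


Perplexity formula: PP = 2^H
H = 10.85
PP = 2^10.85
Decompose: 2^10.85 = 2^10 * 2^0.85
2^10 = 1024, 2^0.85 ~ 1.8025009
PP ~ 1024 * 1.8025009 = 1845.7609216
Rounded to 2 decimals: 1845.76

1845.76


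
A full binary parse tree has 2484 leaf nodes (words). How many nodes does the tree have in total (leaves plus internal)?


Leaf nodes (terminals): 2484
Internal nodes = n - 1 = 2484 - 1 = 2483
Total = leaves + internal = 2484 + 2483 = 4967

4967


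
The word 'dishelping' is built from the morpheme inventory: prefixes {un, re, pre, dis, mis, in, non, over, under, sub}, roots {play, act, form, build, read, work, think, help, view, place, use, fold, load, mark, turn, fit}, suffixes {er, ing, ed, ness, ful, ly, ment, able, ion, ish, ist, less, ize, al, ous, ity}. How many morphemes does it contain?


Segmenting 'dishelping' against the inventory:
  'dis' -> prefix (morpheme 1)
  'help' -> root (morpheme 2)
  'ing' -> suffix (morpheme 3)
Total morphemes: 3

3


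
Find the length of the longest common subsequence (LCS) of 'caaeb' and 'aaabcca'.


DP table for LCS of 'caaeb' and 'aaabcca':
       a  a  a  b  c  c  a
    0  0  0  0  0  0  0  0
  c 0  0  0  0  0  1  1  1
  a 0  1  1  1  1  1  1  2
  a 0  1  2  2  2  2  2  2
  e 0  1  2  2  2  2  2  2
  b 0  1  2  2  3  3  3  3
LCS: 'aab'
LCS length = 3

3


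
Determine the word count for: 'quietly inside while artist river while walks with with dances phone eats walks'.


Counting words by splitting on spaces:
  Word 1: 'quietly'
  Word 2: 'inside'
  Word 3: 'while'
  Word 4: 'artist'
  Word 5: 'river'
  Word 6: 'while'
  Word 7: 'walks'
  Word 8: 'with'
  Word 9: 'with'
  Word 10: 'dances'
  Word 11: 'phone'
  Word 12: 'eats'
  Word 13: 'walks'
Total words: 13

13


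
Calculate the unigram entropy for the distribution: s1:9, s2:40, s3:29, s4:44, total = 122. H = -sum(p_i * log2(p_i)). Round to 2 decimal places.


Computing entropy H = -sum(p_i * log2(p_i)):
  s1: p = 9/122 = 0.0738, -p*log2(p) = 0.2774
  s2: p = 40/122 = 0.3279, -p*log2(p) = 0.5275
  s3: p = 29/122 = 0.2377, -p*log2(p) = 0.4927
  s4: p = 44/122 = 0.3607, -p*log2(p) = 0.5306
H = sum of terms = 1.8282
Rounded to 2 decimals: 1.83

1.83


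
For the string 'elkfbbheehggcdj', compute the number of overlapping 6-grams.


String 'elkfbbheehggcdj' has length L = 15.
Number of overlapping n-grams = L - n + 1
Substituting: 15 - 6 + 1 = 10

10


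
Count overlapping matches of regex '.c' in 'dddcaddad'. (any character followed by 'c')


Pattern: .c means any character followed by 'c'.
Scanning 'dddcaddad' position-by-position:
  Pos 0: window 'dd' -> no
  Pos 1: window 'dd' -> no
  Pos 2: window 'dc' -> MATCH
  Pos 3: window 'ca' -> no
  Pos 4: window 'ad' -> no
  Pos 5: window 'dd' -> no
  Pos 6: window 'da' -> no
  Pos 7: window 'ad' -> no
  Pos 8: window 'd' -> no
Total matches: 1

1


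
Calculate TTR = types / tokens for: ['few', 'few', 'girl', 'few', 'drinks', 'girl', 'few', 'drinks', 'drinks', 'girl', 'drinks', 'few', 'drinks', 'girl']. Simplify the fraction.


Tokens: 14
Unique types: ('drinks', 'few', 'girl') = 3
TTR = 3/14
Already in lowest terms.

3/14


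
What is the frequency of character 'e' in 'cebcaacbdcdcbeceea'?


Scanning 'cebcaacbdcdcbeceea' for 'e':
  Position 1: 'e' -> MATCH (count: 1)
  Position 13: 'e' -> MATCH (count: 2)
  Position 15: 'e' -> MATCH (count: 3)
  Position 16: 'e' -> MATCH (count: 4)
Total occurrences of 'e': 4

4


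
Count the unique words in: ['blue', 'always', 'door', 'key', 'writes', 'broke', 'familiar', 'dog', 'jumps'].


Listing all tokens and tracking unique types:
  Token 1: 'blue' -> NEW (unique so far: 1)
  Token 2: 'always' -> NEW (unique so far: 2)
  Token 3: 'door' -> NEW (unique so far: 3)
  Token 4: 'key' -> NEW (unique so far: 4)
  Token 5: 'writes' -> NEW (unique so far: 5)
  Token 6: 'broke' -> NEW (unique so far: 6)
  Token 7: 'familiar' -> NEW (unique so far: 7)
  Token 8: 'dog' -> NEW (unique so far: 8)
  Token 9: 'jumps' -> NEW (unique so far: 9)
Unique types: ('always', 'blue', 'broke', 'dog', 'door', 'familiar', 'jumps', 'key', 'writes')
Vocabulary size: 9

9


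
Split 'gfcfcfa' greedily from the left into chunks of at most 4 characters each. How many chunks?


'gfcfcfa' has 7 characters.
Chunking with max size 4:
  Chunk 1: 'gfcf' (positions 0-3)
  Chunk 2: 'cfa' (positions 4-6)
Total chunks: ceil(7 / 4) = 2

2


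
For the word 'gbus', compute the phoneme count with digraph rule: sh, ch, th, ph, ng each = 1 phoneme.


Parsing 'gbus' greedily, digraphs first:
  'g' -> consonant phoneme (phonemes so far: 1)
  'b' -> consonant phoneme (phonemes so far: 2)
  'u' -> vowel phoneme (phonemes so far: 3)
  's' -> consonant phoneme (phonemes so far: 4)
Total phonemes: 4

4


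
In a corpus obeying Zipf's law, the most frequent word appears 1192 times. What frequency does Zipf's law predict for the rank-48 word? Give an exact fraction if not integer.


Zipf's law: freq(rank) = f1 / rank
f1 = 1192, rank = 48
freq = 1192 / 48
GCD(1192, 48) = 8
Simplified: 149/6

149/6


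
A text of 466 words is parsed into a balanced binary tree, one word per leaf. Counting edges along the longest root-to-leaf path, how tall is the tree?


In a balanced binary tree with n leaves the deepest leaf is ceil(log2(n)) edges below the root.
log2(466) = 8.8642
ceil(8.8642) = 9
height (edges) = 9

9


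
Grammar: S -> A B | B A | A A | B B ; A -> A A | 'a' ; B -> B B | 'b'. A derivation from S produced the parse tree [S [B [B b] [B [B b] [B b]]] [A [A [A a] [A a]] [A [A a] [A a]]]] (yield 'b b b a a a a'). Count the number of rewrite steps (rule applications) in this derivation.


Every bracketed nonterminal node [X ...] in the tree is produced by exactly one rule application.
Reading the tree off as a leftmost derivation:
  Step 1: S  =>  B A   (applied S -> B A)
  Step 2: B A  =>  B B A   (applied B -> B B)
  Step 3: B B A  =>  b B A   (applied B -> b)
  Step 4: b B A  =>  b B B A   (applied B -> B B)
  Step 5: b B B A  =>  b b B A   (applied B -> b)
  Step 6: b b B A  =>  b b b A   (applied B -> b)
  Step 7: b b b A  =>  b b b A A   (applied A -> A A)
  Step 8: b b b A A  =>  b b b A A A   (applied A -> A A)
  Step 9: b b b A A A  =>  b b b a A A   (applied A -> a)
  Step 10: b b b a A A  =>  b b b a a A   (applied A -> a)
  Step 11: b b b a a A  =>  b b b a a A A   (applied A -> A A)
  Step 12: b b b a a A A  =>  b b b a a a A   (applied A -> a)
  Step 13: b b b a a a A  =>  b b b a a a a   (applied A -> a)
Final yield: b b b a a a a
Total rewrite steps: 13

13


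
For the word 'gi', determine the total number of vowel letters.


Scanning each character of 'gi':
  Position 1: 'g' -> consonant (running count: 0)
  Position 2: 'i' -> vowel (running count: 1)
Total vowels: 1

1


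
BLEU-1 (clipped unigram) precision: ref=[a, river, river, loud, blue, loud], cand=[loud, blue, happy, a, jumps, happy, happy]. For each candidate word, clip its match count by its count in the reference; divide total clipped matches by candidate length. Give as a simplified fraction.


Reference word counts: {'a': 1, 'blue': 1, 'loud': 2, 'river': 2}
Checking each candidate word (with clipping):
  'loud' -> in reference (ref count 2, used 1/2) -> match (matches: 1)
  'blue' -> in reference (ref count 1, used 1/1) -> match (matches: 2)
  'happy' -> not in reference -> no match (matches: 2)
  'a' -> in reference (ref count 1, used 1/1) -> match (matches: 3)
  'jumps' -> not in reference -> no match (matches: 3)
  'happy' -> not in reference -> no match (matches: 3)
  'happy' -> not in reference -> no match (matches: 3)
Clipped matches: 3, Candidate length: 7
Precision = 3/7

3/7


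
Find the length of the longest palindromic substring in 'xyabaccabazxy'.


Scanning 'xyabaccabazxy' for palindromic substrings.
Substring at positions 2-9: 'abaccaba'.
Check: reverse('abaccaba') = 'abaccaba' -> palindrome confirmed.
Neighbouring characters ('y' / 'z') break symmetry, so it cannot extend further.
No longer palindromic substring exists; longest length = 8

8


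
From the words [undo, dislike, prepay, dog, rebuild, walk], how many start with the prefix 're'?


Checking each word for prefix 're':
  'undo' -> no (count: 0)
  'dislike' -> no (count: 0)
  'prepay' -> no (count: 0)
  'dog' -> no (count: 0)
  'rebuild' -> YES, starts with 're' (count: 1)
  'walk' -> no (count: 1)
Total with prefix 're': 1

1


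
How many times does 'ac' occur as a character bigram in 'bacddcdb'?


Scanning 'bacddcdb' for bigram 'ac':
  Position 0: 'ba' -> no
  Position 1: 'ac' -> MATCH
  Position 2: 'cd' -> no
  Position 3: 'dd' -> no
  Position 4: 'dc' -> no
  Position 5: 'cd' -> no
  Position 6: 'db' -> no
Total matches: 1

1


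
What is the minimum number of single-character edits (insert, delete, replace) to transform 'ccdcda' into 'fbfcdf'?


Building DP table for s1='ccdcda' (len 6) and s2='fbfcdf' (len 6):
       f  b  f  c  d  f
    0  1  2  3  4  5  6
  c 1  1  2  3  3  4  5
  c 2  2  2  3  3  4  5
  d 3  3  3  3  4  3  4
  c 4  4  4  4  3  4  4
  d 5  5  5  5  4  3  4
  a 6  6  6  6  5  4  4
Edit distance = dp[6][6] = 4

4


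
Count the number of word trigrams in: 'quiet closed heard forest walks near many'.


Word trigrams from [7] words:
  Trigram 1: (quiet closed heard)
  Trigram 2: (closed heard forest)
  Trigram 3: (heard forest walks)
  Trigram 4: (forest walks near)
  Trigram 5: (walks near many)
Total word trigrams: 7 - 2 = 5

5


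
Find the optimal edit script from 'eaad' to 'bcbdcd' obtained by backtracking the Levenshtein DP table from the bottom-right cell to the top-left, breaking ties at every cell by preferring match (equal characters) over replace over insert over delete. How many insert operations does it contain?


Edit distance = 5. Backtracking from cell (4, 6) with preference match > replace > insert > delete,
then listing the resulting alignment 'eaad' -> 'bcbdcd' left to right:
  Step 1: insert 'b' [insertion #1]
  Step 2: insert 'c' [insertion #2]
  Step 3: replace e->b
  Step 4: replace a->d
  Step 5: replace a->c
  Step 6: keep 'd'
Total insertions: 2

2


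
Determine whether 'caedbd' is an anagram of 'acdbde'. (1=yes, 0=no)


Sort characters of 'caedbd': 'abcdde'
Sort characters of 'acdbde': 'abcdde'
Sorted forms match -> they ARE anagrams
Result: 1

1


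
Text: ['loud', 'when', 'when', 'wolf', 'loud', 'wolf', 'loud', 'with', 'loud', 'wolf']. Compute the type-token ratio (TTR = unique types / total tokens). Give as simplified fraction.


Tokens: 10
Unique types: ('loud', 'when', 'with', 'wolf') = 4
TTR = 4/10
Simplify: divide both by 2 -> 2/5
TTR = 2/5

2/5


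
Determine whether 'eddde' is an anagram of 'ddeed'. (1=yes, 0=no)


Sort characters of 'eddde': 'dddee'
Sort characters of 'ddeed': 'dddee'
Sorted forms match -> they ARE anagrams
Result: 1

1


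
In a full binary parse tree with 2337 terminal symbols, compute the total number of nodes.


Leaf nodes (terminals): 2337
Internal nodes = n - 1 = 2337 - 1 = 2336
Total = leaves + internal = 2337 + 2336 = 4673

4673


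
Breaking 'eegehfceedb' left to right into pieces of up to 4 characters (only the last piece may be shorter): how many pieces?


'eegehfceedb' has 11 characters.
Chunking with max size 4:
  Chunk 1: 'eege' (positions 0-3)
  Chunk 2: 'hfce' (positions 4-7)
  Chunk 3: 'edb' (positions 8-10)
Total chunks: ceil(11 / 4) = 3

3


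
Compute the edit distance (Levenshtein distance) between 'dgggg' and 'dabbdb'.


Building DP table for s1='dgggg' (len 5) and s2='dabbdb' (len 6):
       d  a  b  b  d  b
    0  1  2  3  4  5  6
  d 1  0  1  2  3  4  5
  g 2  1  1  2  3  4  5
  g 3  2  2  2  3  4  5
  g 4  3  3  3  3  4  5
  g 5  4  4  4  4  4  5
Edit distance = dp[5][6] = 5

5


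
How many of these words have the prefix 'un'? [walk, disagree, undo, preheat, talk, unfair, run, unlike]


Checking each word for prefix 'un':
  'walk' -> no (count: 0)
  'disagree' -> no (count: 0)
  'undo' -> YES, starts with 'un' (count: 1)
  'preheat' -> no (count: 1)
  'talk' -> no (count: 1)
  'unfair' -> YES, starts with 'un' (count: 2)
  'run' -> no (count: 2)
  'unlike' -> YES, starts with 'un' (count: 3)
Total with prefix 'un': 3

3


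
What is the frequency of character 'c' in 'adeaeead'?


Scanning 'adeaeead' for 'c':
  No matches found.
Total occurrences of 'c': 0

0


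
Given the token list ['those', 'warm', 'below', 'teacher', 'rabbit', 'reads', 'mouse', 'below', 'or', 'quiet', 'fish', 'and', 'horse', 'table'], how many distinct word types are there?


Listing all tokens and tracking unique types:
  Token 1: 'those' -> NEW (unique so far: 1)
  Token 2: 'warm' -> NEW (unique so far: 2)
  Token 3: 'below' -> NEW (unique so far: 3)
  Token 4: 'teacher' -> NEW (unique so far: 4)
  Token 5: 'rabbit' -> NEW (unique so far: 5)
  Token 6: 'reads' -> NEW (unique so far: 6)
  Token 7: 'mouse' -> NEW (unique so far: 7)
  Token 8: 'below' -> duplicate (unique so far: 7)
  Token 9: 'or' -> NEW (unique so far: 8)
  Token 10: 'quiet' -> NEW (unique so far: 9)
  Token 11: 'fish' -> NEW (unique so far: 10)
  Token 12: 'and' -> NEW (unique so far: 11)
  Token 13: 'horse' -> NEW (unique so far: 12)
  Token 14: 'table' -> NEW (unique so far: 13)
Unique types: ('and', 'below', 'fish', 'horse', 'mouse', 'or', 'quiet', 'rabbit', 'reads', 'table', 'teacher', 'those', 'warm')
Vocabulary size: 13

13


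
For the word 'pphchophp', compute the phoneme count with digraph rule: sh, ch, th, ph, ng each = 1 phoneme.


Parsing 'pphchophp' greedily, digraphs first:
  'p' -> consonant phoneme (phonemes so far: 1)
  'ph' -> digraph (1 consonant phoneme) (phonemes so far: 2)
  'ch' -> digraph (1 consonant phoneme) (phonemes so far: 3)
  'o' -> vowel phoneme (phonemes so far: 4)
  'ph' -> digraph (1 consonant phoneme) (phonemes so far: 5)
  'p' -> consonant phoneme (phonemes so far: 6)
Total phonemes: 6

6


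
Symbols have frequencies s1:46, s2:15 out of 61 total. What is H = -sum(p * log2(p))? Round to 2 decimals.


Computing entropy H = -sum(p_i * log2(p_i)):
  s1: p = 46/61 = 0.7541, -p*log2(p) = 0.3071
  s2: p = 15/61 = 0.2459, -p*log2(p) = 0.4977
H = sum of terms = 0.8048
Rounded to 2 decimals: 0.80

0.80


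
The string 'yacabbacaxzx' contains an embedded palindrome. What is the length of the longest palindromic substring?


Scanning 'yacabbacaxzx' for palindromic substrings.
Substring at positions 1-8: 'acabbaca'.
Check: reverse('acabbaca') = 'acabbaca' -> palindrome confirmed.
Neighbouring characters ('y' / 'x') break symmetry, so it cannot extend further.
No longer palindromic substring exists; longest length = 8

8


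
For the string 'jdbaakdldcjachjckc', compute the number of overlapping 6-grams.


String 'jdbaakdldcjachjckc' has length L = 18.
Number of overlapping n-grams = L - n + 1
Substituting: 18 - 6 + 1 = 13

13


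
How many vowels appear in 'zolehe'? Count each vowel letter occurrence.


Scanning each character of 'zolehe':
  Position 1: 'z' -> consonant (running count: 0)
  Position 2: 'o' -> vowel (running count: 1)
  Position 3: 'l' -> consonant (running count: 1)
  Position 4: 'e' -> vowel (running count: 2)
  Position 5: 'h' -> consonant (running count: 2)
  Position 6: 'e' -> vowel (running count: 3)
Total vowels: 3

3


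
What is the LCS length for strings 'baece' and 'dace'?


DP table for LCS of 'baece' and 'dace':
       d  a  c  e
    0  0  0  0  0
  b 0  0  0  0  0
  a 0  0  1  1  1
  e 0  0  1  1  2
  c 0  0  1  2  2
  e 0  0  1  2  3
LCS: 'ace'
LCS length = 3

3


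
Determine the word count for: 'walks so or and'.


Counting words by splitting on spaces:
  Word 1: 'walks'
  Word 2: 'so'
  Word 3: 'or'
  Word 4: 'and'
Total words: 4

4


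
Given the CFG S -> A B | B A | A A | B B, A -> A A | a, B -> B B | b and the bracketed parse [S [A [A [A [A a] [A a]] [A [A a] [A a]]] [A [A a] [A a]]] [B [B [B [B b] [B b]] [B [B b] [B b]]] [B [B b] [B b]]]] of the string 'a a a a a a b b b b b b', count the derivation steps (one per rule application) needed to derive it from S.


Every bracketed nonterminal node [X ...] in the tree is produced by exactly one rule application.
Reading the tree off as a leftmost derivation:
  Step 1: S  =>  A B   (applied S -> A B)
  Step 2: A B  =>  A A B   (applied A -> A A)
  Step 3: A A B  =>  A A A B   (applied A -> A A)
  Step 4: A A A B  =>  A A A A B   (applied A -> A A)
  Step 5: A A A A B  =>  a A A A B   (applied A -> a)
  Step 6: a A A A B  =>  a a A A B   (applied A -> a)
  Step 7: a a A A B  =>  a a A A A B   (applied A -> A A)
  Step 8: a a A A A B  =>  a a a A A B   (applied A -> a)
  Step 9: a a a A A B  =>  a a a a A B   (applied A -> a)
  Step 10: a a a a A B  =>  a a a a A A B   (applied A -> A A)
  Step 11: a a a a A A B  =>  a a a a a A B   (applied A -> a)
  Step 12: a a a a a A B  =>  a a a a a a B   (applied A -> a)
  Step 13: a a a a a a B  =>  a a a a a a B B   (applied B -> B B)
  Step 14: a a a a a a B B  =>  a a a a a a B B B   (applied B -> B B)
  Step 15: a a a a a a B B B  =>  a a a a a a B B B B   (applied B -> B B)
  Step 16: a a a a a a B B B B  =>  a a a a a a b B B B   (applied B -> b)
  Step 17: a a a a a a b B B B  =>  a a a a a a b b B B   (applied B -> b)
  Step 18: a a a a a a b b B B  =>  a a a a a a b b B B B   (applied B -> B B)
  Step 19: a a a a a a b b B B B  =>  a a a a a a b b b B B   (applied B -> b)
  Step 20: a a a a a a b b b B B  =>  a a a a a a b b b b B   (applied B -> b)
  Step 21: a a a a a a b b b b B  =>  a a a a a a b b b b B B   (applied B -> B B)
  Step 22: a a a a a a b b b b B B  =>  a a a a a a b b b b b B   (applied B -> b)
  Step 23: a a a a a a b b b b b B  =>  a a a a a a b b b b b b   (applied B -> b)
Final yield: a a a a a a b b b b b b
Total rewrite steps: 23

23
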